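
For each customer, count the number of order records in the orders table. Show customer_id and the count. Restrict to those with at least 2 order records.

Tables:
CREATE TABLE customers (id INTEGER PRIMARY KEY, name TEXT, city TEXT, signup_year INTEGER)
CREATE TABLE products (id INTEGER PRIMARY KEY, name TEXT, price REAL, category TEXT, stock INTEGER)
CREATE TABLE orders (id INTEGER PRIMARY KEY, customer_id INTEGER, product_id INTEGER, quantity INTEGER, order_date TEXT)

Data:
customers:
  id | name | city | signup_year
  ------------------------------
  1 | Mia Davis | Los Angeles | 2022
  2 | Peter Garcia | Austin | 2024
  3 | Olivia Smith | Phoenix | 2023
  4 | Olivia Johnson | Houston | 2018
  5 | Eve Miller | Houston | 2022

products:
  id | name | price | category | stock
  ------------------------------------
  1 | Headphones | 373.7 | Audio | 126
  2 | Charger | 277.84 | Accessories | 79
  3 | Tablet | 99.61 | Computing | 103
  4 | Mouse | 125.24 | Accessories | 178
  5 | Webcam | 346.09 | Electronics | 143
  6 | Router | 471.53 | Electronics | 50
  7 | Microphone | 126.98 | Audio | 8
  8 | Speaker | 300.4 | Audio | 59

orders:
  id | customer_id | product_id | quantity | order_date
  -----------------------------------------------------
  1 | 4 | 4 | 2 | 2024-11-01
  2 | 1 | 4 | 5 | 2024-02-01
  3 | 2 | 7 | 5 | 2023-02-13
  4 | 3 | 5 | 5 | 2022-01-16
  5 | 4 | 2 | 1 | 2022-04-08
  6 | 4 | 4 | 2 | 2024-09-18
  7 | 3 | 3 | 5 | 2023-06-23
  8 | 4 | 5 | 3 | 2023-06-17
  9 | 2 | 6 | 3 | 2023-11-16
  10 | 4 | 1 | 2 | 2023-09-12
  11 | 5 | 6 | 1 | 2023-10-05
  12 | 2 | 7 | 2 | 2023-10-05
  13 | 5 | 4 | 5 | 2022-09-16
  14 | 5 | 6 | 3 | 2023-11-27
SELECT customer_id, COUNT(*) AS order_count FROM orders GROUP BY customer_id HAVING COUNT(*) >= 2

Execution result:
customer_id | order_count
2 | 3
3 | 2
4 | 5
5 | 3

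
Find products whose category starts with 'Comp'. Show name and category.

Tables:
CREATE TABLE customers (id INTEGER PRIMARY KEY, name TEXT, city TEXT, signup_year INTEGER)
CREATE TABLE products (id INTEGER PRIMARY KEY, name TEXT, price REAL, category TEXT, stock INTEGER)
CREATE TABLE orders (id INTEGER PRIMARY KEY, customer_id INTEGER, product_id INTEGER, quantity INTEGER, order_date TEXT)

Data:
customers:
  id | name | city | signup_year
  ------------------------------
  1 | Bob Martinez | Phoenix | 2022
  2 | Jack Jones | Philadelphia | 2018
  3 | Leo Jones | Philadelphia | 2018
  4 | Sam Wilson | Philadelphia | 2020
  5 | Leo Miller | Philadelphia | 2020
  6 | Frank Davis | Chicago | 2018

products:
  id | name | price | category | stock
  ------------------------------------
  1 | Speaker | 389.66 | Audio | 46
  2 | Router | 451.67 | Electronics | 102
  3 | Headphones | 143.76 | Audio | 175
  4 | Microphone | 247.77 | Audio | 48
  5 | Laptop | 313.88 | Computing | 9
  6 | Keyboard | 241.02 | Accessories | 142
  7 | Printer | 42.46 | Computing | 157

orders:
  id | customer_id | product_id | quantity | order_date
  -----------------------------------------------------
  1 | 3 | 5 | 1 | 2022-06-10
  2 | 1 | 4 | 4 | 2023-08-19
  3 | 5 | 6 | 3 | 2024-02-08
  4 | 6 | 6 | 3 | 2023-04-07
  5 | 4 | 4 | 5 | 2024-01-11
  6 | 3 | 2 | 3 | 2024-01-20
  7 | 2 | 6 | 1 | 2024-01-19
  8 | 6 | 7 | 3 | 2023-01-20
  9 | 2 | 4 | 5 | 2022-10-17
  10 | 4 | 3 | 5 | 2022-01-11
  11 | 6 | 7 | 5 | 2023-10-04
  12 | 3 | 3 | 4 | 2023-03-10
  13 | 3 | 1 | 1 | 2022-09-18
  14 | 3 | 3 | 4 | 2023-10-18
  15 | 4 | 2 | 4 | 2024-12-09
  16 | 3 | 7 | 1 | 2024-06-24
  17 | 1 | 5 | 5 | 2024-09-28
SELECT name, category FROM products WHERE category LIKE 'Comp%'

Execution result:
name | category
Laptop | Computing
Printer | Computing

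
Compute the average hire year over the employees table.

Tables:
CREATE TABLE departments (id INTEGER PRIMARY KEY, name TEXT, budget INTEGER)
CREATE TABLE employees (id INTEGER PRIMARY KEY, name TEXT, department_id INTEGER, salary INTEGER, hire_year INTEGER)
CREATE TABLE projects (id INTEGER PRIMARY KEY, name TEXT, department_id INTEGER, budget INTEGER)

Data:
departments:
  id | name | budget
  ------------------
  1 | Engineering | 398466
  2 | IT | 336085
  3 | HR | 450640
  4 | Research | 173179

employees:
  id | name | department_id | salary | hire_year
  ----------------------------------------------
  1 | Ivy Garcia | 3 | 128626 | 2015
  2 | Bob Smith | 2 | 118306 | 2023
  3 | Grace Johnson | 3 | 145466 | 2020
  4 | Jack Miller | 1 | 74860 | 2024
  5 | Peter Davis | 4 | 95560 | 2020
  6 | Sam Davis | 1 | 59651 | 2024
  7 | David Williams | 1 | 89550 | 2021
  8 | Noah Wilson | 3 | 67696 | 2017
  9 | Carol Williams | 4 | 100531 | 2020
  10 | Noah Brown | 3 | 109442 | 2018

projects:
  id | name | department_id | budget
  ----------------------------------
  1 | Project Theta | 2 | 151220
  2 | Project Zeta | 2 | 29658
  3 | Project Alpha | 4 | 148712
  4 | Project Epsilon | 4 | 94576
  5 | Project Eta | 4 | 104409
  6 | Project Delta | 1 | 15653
SELECT AVG(hire_year) FROM employees

Execution result:
2020.20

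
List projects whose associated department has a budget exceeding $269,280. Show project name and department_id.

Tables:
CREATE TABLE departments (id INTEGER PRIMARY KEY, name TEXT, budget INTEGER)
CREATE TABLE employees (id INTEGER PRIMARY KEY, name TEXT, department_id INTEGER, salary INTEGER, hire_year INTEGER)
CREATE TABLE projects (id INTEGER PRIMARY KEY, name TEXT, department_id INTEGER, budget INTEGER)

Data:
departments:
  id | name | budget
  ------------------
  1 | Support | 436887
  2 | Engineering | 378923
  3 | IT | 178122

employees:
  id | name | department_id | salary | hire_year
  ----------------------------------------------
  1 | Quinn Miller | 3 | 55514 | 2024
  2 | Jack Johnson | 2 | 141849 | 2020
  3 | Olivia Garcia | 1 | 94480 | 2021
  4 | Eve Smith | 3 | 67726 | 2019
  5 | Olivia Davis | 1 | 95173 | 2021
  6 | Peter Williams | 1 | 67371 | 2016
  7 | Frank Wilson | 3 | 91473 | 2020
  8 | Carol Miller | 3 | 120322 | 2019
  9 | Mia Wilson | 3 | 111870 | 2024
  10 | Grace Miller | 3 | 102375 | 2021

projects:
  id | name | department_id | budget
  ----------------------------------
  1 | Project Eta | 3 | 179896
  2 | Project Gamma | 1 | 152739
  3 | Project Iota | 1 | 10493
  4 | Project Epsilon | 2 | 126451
SELECT name, department_id FROM projects WHERE department_id IN (SELECT id FROM departments WHERE budget > 269280)

Execution result:
name | department_id
Project Gamma | 1
Project Iota | 1
Project Epsilon | 2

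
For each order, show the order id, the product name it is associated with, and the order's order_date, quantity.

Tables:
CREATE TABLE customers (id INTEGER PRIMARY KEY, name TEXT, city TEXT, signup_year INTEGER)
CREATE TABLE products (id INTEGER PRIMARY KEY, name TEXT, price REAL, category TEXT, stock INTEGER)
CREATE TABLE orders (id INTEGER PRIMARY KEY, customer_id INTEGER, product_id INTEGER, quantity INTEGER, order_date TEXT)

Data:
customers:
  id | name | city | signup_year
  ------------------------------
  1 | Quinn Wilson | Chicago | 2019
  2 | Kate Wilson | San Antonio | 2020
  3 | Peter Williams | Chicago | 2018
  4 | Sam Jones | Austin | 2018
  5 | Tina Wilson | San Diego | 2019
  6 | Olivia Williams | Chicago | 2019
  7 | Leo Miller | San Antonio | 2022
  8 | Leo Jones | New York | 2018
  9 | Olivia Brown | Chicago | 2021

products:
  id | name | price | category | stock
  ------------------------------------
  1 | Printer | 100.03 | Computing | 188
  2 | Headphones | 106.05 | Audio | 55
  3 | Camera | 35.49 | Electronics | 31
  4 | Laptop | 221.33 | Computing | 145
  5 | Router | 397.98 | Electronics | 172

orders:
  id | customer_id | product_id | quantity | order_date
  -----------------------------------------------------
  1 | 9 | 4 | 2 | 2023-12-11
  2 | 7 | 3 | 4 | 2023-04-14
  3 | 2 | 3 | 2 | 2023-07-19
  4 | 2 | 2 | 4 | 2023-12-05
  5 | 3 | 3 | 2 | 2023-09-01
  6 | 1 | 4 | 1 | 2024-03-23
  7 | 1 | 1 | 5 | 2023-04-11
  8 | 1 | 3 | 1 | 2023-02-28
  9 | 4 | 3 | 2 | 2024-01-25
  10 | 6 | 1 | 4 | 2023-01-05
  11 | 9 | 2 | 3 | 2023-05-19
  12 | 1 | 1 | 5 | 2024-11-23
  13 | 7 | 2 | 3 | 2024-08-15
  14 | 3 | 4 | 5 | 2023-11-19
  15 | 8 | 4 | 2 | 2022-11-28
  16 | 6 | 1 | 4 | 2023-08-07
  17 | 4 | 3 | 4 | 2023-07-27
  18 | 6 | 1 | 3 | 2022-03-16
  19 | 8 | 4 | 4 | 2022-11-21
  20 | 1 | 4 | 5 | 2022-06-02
SELECT c.id, p.name AS product, c.order_date, c.quantity FROM orders c JOIN products p ON c.product_id = p.id

Execution result:
id | product | order_date | quantity
1 | Laptop | 2023-12-11 | 2
2 | Camera | 2023-04-14 | 4
3 | Camera | 2023-07-19 | 2
4 | Headphones | 2023-12-05 | 4
5 | Camera | 2023-09-01 | 2
6 | Laptop | 2024-03-23 | 1
7 | Printer | 2023-04-11 | 5
8 | Camera | 2023-02-28 | 1
9 | Camera | 2024-01-25 | 2
10 | Printer | 2023-01-05 | 4
11 | Headphones | 2023-05-19 | 3
12 | Printer | 2024-11-23 | 5
13 | Headphones | 2024-08-15 | 3
14 | Laptop | 2023-11-19 | 5
15 | Laptop | 2022-11-28 | 2
16 | Printer | 2023-08-07 | 4
17 | Camera | 2023-07-27 | 4
18 | Printer | 2022-03-16 | 3
19 | Laptop | 2022-11-21 | 4
20 | Laptop | 2022-06-02 | 5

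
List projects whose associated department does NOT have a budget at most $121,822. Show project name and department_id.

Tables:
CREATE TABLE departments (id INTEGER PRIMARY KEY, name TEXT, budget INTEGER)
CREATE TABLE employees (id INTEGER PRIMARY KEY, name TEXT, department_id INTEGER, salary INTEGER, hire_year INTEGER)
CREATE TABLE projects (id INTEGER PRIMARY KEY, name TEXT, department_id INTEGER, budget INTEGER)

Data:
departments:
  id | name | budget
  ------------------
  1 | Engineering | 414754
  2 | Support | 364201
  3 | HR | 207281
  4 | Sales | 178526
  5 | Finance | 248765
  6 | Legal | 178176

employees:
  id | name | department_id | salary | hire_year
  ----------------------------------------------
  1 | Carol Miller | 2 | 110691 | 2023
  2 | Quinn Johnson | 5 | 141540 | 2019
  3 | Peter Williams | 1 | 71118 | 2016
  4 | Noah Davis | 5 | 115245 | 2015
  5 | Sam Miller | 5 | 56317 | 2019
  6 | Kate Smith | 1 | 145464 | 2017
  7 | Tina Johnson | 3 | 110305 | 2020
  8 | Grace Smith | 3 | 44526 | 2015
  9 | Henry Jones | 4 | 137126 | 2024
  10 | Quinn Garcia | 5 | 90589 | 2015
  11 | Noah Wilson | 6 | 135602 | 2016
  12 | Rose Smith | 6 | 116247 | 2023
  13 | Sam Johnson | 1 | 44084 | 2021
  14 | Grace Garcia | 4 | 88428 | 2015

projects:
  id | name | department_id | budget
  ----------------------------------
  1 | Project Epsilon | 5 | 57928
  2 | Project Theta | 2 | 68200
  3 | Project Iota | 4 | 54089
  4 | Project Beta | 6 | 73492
SELECT name, department_id FROM projects WHERE department_id NOT IN (SELECT id FROM departments WHERE budget <= 121822)

Execution result:
name | department_id
Project Epsilon | 5
Project Theta | 2
Project Iota | 4
Project Beta | 6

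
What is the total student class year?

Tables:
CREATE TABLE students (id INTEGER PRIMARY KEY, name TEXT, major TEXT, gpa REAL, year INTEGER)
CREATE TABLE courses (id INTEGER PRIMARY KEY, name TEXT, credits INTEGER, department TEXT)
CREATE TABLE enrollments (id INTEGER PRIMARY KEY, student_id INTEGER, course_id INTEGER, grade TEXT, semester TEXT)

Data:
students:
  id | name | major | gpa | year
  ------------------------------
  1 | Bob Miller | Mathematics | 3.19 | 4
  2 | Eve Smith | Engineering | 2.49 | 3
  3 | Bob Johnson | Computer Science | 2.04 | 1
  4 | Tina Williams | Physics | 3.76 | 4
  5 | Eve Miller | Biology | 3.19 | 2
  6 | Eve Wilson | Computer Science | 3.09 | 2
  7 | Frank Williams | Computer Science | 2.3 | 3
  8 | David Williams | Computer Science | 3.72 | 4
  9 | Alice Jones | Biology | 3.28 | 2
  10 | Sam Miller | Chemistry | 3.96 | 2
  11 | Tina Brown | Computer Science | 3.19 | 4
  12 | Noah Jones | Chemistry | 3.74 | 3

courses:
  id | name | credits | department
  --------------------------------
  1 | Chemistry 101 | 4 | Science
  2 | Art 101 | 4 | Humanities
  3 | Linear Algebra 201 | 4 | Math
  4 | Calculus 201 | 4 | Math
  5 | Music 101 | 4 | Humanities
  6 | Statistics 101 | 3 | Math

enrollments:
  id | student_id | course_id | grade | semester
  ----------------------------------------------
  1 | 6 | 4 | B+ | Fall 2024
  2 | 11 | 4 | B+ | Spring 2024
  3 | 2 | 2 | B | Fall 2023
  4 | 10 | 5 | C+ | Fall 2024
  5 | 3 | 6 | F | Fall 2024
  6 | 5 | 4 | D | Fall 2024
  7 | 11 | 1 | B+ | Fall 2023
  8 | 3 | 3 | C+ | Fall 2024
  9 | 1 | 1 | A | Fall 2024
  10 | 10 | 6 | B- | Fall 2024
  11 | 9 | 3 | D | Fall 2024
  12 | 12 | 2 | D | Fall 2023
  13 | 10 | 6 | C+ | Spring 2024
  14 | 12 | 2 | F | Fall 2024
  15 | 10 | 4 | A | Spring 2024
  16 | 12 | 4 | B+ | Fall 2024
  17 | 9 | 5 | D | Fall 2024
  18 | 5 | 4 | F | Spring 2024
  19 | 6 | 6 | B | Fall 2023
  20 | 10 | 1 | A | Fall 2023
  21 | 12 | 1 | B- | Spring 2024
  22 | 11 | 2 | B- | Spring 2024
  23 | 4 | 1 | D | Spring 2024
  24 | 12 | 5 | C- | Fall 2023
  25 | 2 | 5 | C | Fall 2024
SELECT SUM(year) FROM students

Execution result:
34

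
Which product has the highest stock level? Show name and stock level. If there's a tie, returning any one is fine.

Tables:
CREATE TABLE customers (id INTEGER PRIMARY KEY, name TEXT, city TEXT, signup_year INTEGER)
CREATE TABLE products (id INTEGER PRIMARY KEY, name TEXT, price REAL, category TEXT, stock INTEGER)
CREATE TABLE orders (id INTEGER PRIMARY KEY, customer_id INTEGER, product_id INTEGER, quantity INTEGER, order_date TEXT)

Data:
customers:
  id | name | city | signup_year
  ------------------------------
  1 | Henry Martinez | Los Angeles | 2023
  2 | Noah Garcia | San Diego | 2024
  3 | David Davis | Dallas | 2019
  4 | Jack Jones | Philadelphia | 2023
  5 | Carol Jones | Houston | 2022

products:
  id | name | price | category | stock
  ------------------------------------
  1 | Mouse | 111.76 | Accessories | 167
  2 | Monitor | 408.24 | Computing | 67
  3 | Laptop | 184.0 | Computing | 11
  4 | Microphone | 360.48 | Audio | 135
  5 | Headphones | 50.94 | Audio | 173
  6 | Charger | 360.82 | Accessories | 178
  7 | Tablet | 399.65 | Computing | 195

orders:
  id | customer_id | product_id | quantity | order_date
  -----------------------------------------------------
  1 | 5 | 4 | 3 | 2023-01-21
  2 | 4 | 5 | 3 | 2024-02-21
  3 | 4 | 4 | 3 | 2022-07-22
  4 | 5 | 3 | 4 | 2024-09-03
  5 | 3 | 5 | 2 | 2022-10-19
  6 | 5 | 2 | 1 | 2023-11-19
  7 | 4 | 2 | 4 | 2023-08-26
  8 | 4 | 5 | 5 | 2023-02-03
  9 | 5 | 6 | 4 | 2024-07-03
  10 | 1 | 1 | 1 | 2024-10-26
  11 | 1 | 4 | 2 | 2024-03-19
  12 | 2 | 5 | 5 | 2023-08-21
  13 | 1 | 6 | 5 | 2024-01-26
SELECT name, stock FROM products ORDER BY stock DESC LIMIT 1

Execution result:
name | stock
Tablet | 195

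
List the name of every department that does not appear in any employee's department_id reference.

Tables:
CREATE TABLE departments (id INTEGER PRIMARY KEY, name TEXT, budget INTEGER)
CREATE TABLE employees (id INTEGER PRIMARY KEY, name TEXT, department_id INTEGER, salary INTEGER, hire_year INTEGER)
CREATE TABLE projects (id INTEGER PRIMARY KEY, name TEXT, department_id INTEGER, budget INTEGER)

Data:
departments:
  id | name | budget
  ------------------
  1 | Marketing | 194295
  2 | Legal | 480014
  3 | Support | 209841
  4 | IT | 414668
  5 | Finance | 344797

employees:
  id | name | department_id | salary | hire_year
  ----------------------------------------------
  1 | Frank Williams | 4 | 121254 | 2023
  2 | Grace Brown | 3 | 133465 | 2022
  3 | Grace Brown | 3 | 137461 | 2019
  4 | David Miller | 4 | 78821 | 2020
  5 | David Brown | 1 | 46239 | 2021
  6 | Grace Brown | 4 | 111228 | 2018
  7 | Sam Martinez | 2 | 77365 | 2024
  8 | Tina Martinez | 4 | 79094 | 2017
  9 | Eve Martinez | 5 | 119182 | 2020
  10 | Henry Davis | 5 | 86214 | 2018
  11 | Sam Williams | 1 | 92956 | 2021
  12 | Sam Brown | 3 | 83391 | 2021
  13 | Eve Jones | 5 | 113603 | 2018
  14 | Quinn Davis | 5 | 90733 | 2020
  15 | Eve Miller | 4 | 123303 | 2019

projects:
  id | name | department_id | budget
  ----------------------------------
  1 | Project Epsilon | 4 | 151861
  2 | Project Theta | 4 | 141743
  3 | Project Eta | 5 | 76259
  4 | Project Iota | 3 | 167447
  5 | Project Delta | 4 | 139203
SELECT p.name FROM departments p LEFT JOIN employees c ON c.department_id = p.id WHERE c.id IS NULL

Execution result:
(no rows)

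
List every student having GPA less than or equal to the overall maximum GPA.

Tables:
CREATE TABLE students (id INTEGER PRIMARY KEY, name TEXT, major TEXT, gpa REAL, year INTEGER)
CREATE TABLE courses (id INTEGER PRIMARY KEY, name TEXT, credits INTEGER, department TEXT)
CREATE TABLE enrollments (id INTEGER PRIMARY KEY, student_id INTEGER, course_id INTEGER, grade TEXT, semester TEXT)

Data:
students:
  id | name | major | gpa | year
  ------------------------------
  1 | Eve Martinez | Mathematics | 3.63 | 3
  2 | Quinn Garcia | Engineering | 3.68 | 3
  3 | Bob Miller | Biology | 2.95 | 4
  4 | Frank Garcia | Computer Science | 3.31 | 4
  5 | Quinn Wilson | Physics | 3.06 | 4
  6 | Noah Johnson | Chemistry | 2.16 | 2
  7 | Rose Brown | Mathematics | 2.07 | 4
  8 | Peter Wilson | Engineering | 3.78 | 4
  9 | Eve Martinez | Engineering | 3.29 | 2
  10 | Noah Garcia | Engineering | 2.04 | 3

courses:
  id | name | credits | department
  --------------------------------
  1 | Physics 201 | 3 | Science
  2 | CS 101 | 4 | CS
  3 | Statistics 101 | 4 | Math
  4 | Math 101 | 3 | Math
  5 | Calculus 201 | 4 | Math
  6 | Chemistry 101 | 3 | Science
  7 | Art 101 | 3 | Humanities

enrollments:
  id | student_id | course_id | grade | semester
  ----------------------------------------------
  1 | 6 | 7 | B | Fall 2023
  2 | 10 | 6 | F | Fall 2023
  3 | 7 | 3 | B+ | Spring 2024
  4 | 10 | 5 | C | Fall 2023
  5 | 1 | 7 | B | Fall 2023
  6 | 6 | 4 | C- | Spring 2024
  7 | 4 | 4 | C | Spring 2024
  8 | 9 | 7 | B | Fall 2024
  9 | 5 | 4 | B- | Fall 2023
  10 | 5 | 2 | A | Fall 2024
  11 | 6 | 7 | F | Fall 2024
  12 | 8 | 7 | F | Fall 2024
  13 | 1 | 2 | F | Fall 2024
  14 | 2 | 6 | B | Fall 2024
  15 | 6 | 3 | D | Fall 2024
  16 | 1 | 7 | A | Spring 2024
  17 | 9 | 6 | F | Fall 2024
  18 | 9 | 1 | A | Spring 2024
SELECT name, gpa FROM students WHERE gpa <= (SELECT MAX(gpa) FROM students)

Execution result:
name | gpa
Eve Martinez | 3.63
Quinn Garcia | 3.68
Bob Miller | 2.95
Frank Garcia | 3.31
Quinn Wilson | 3.06
Noah Johnson | 2.16
Rose Brown | 2.07
Peter Wilson | 3.78
Eve Martinez | 3.29
Noah Garcia | 2.04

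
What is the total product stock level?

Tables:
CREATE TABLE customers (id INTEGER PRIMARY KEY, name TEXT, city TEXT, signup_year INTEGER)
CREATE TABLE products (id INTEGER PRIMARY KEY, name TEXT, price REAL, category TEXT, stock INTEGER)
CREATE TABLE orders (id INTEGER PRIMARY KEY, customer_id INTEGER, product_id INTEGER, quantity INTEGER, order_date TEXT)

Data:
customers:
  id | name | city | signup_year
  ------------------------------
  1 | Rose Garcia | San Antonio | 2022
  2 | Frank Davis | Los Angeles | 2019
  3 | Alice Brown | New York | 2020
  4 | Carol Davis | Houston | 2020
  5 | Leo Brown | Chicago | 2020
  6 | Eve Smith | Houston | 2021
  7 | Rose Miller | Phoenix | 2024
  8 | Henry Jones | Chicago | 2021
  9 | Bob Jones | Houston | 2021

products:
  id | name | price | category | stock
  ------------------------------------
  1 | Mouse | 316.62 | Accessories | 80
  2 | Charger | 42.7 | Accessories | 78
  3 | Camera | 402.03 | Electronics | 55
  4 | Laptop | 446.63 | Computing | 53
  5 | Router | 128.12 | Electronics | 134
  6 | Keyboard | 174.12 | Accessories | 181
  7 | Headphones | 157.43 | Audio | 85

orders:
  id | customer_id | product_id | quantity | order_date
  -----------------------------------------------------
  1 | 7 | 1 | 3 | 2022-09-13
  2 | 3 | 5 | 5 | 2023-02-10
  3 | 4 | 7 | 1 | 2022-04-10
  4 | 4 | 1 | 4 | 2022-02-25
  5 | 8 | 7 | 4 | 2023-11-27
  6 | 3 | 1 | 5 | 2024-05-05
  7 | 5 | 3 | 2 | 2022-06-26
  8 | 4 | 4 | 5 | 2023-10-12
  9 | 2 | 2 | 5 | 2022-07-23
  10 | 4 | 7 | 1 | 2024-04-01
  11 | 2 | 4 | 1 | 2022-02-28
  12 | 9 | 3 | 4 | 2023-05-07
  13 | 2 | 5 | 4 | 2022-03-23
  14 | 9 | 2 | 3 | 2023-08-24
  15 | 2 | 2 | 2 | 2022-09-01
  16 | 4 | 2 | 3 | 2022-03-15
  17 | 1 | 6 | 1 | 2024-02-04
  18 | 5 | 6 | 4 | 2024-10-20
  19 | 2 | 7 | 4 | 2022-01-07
SELECT SUM(stock) FROM products

Execution result:
666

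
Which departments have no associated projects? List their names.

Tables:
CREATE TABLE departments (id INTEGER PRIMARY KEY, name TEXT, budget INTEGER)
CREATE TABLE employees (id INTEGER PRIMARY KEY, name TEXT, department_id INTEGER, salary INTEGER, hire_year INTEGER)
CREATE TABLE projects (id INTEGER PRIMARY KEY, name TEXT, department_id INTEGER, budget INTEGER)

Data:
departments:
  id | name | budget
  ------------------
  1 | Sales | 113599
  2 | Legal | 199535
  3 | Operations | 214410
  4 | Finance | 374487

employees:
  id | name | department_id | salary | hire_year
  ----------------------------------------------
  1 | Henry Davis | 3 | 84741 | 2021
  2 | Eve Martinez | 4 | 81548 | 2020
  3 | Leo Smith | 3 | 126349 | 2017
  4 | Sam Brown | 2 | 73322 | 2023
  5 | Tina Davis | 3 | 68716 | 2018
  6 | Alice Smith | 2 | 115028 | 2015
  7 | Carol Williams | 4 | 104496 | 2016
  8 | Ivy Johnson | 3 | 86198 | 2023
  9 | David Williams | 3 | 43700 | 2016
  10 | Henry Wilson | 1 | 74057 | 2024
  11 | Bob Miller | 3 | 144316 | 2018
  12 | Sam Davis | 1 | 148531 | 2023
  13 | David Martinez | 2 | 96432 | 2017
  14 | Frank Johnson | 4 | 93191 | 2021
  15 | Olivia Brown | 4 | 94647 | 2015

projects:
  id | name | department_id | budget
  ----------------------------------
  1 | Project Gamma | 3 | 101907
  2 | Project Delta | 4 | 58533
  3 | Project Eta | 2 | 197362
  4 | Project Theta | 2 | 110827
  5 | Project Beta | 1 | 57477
SELECT p.name FROM departments p LEFT JOIN projects c ON c.department_id = p.id WHERE c.id IS NULL

Execution result:
(no rows)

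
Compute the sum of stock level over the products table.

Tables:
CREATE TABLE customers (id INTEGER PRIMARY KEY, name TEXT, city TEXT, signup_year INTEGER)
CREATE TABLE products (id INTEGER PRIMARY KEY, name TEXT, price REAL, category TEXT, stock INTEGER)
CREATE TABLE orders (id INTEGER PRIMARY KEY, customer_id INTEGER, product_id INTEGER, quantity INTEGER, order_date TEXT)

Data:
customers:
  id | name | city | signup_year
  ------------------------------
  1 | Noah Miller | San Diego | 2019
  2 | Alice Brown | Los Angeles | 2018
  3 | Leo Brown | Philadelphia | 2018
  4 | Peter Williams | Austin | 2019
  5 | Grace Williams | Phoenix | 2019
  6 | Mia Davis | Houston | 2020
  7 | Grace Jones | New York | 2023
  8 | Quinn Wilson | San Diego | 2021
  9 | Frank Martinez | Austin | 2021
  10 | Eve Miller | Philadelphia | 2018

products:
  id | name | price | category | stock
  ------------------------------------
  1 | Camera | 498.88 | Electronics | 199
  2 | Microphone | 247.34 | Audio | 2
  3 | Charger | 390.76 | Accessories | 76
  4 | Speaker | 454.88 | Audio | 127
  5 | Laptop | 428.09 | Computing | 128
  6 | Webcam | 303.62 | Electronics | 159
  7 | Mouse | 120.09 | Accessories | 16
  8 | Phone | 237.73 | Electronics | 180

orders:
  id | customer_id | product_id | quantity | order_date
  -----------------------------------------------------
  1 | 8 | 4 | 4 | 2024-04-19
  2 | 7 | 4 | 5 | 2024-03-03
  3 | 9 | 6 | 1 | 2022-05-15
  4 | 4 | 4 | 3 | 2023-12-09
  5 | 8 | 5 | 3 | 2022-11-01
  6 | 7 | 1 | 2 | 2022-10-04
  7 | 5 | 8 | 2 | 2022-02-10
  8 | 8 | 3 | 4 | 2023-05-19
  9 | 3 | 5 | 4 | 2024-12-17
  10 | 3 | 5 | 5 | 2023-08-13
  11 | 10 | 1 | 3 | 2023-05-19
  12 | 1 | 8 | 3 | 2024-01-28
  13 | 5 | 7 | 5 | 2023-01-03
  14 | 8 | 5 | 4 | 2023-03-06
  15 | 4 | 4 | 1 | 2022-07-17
SELECT SUM(stock) FROM products

Execution result:
887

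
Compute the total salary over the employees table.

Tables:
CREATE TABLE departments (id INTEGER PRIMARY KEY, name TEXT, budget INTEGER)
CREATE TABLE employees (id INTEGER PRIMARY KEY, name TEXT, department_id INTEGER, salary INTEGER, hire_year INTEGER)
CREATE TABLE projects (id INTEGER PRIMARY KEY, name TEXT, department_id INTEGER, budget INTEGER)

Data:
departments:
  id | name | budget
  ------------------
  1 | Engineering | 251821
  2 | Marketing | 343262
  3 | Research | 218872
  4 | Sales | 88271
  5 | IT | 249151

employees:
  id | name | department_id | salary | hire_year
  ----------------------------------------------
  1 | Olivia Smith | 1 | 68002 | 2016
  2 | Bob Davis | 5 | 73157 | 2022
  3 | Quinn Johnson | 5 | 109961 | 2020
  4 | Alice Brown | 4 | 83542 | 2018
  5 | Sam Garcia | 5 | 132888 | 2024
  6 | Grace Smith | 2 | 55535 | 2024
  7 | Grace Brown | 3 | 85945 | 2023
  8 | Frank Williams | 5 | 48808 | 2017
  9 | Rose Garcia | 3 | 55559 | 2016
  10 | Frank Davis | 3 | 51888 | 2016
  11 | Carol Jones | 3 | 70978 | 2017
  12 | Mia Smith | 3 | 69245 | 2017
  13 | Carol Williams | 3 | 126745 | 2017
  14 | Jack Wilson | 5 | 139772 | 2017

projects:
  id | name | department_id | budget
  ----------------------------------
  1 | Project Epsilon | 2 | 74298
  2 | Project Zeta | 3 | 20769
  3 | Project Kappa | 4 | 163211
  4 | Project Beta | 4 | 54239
SELECT SUM(salary) FROM employees

Execution result:
1172025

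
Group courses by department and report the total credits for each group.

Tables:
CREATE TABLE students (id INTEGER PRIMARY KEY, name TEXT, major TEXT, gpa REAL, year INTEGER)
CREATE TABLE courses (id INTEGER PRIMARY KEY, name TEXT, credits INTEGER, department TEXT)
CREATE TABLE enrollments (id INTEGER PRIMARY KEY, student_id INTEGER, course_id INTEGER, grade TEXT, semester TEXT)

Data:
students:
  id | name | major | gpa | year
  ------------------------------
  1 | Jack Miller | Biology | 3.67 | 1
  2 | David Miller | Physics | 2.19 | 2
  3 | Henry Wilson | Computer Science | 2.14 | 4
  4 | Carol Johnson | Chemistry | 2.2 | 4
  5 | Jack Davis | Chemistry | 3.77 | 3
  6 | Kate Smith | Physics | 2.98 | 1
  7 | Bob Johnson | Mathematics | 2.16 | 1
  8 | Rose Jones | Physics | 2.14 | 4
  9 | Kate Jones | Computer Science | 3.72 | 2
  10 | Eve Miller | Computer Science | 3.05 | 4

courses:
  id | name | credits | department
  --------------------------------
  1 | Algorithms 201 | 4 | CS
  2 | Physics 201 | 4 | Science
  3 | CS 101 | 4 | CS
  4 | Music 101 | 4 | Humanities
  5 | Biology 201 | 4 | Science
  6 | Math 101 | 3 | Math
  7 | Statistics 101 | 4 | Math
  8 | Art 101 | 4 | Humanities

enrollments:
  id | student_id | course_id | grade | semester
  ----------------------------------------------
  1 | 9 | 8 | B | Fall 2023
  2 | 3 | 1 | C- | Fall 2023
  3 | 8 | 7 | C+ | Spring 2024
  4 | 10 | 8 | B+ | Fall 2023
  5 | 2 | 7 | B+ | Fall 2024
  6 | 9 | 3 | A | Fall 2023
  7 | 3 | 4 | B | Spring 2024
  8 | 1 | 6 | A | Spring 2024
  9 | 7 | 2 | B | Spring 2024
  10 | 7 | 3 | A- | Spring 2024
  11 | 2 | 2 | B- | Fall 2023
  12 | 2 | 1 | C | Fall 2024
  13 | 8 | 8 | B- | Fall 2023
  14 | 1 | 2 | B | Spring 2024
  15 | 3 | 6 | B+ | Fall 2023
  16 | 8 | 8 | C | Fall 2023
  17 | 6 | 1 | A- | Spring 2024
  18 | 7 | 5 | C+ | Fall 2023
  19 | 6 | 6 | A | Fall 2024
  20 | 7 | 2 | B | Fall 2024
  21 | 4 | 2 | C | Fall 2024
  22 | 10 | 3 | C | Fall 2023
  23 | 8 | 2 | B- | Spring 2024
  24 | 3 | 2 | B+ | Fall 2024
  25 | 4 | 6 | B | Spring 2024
SELECT department, SUM(credits) AS sum_credits FROM courses GROUP BY department

Execution result:
department | sum_credits
CS | 8
Humanities | 8
Math | 7
Science | 8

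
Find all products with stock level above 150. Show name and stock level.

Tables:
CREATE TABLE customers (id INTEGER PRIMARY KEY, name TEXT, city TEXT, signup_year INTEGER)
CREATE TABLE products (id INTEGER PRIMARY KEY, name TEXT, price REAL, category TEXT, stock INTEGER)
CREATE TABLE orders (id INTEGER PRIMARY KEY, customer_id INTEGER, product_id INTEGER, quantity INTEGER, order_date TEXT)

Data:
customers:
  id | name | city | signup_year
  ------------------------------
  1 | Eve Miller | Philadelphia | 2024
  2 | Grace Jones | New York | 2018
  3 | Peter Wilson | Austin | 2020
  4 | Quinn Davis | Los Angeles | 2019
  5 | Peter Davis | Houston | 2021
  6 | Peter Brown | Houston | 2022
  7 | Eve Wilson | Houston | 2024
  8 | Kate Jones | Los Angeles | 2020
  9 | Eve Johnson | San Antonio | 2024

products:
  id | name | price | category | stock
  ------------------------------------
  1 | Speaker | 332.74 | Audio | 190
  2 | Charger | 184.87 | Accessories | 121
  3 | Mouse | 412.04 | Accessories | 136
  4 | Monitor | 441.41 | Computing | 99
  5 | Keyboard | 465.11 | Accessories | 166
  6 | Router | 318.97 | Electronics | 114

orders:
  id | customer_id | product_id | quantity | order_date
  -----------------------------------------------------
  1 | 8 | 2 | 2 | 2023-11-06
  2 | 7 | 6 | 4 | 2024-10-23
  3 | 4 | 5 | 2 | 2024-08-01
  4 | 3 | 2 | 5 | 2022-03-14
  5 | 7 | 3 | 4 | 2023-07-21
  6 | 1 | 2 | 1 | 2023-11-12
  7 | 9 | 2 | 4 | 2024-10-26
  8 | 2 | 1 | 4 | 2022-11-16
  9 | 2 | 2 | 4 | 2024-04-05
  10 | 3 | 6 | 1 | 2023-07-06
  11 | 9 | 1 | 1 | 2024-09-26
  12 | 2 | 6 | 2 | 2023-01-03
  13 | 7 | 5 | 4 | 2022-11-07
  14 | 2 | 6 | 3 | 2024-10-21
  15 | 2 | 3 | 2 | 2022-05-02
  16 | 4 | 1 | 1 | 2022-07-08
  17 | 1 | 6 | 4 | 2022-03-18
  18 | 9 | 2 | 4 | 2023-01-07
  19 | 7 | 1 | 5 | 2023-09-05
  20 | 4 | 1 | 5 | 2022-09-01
SELECT name, stock FROM products WHERE stock > 150

Execution result:
name | stock
Speaker | 190
Keyboard | 166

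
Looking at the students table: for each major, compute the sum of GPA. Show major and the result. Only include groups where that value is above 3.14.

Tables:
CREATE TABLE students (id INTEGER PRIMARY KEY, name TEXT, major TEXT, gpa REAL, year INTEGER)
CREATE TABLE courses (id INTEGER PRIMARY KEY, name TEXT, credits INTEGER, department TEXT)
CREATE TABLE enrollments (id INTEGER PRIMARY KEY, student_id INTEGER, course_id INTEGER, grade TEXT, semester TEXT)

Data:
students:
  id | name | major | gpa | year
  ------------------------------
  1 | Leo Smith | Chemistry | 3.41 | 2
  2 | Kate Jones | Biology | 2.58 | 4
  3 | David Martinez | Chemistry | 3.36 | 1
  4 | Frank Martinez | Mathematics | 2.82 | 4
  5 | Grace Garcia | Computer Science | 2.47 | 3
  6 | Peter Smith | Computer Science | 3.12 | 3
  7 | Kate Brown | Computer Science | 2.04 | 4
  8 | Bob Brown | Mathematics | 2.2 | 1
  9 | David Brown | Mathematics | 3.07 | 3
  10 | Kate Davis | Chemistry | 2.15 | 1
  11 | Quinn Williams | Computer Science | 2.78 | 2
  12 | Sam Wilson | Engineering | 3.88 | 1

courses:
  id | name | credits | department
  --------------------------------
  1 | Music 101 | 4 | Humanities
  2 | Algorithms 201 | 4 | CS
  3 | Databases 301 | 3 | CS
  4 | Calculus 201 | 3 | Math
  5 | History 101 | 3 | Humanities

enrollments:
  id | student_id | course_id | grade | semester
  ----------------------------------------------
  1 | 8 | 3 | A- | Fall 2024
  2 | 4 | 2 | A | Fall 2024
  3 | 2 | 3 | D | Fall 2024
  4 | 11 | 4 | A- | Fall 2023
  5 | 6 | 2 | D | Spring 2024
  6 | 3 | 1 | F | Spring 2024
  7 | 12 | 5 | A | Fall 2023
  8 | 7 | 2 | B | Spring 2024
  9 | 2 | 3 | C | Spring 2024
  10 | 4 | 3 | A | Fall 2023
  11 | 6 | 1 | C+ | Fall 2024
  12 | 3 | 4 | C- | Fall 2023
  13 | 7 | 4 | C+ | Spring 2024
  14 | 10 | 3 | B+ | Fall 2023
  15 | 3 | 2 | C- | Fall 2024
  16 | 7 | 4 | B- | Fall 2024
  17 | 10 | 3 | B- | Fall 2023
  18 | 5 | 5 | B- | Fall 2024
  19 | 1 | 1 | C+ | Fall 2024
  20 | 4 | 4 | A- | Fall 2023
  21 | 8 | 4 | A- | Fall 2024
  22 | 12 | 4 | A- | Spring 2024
SELECT major, SUM(gpa) AS sum_gpa FROM students GROUP BY major HAVING SUM(gpa) > 3.14

Execution result:
major | sum_gpa
Chemistry | 8.92
Computer Science | 10.41
Engineering | 3.88
Mathematics | 8.09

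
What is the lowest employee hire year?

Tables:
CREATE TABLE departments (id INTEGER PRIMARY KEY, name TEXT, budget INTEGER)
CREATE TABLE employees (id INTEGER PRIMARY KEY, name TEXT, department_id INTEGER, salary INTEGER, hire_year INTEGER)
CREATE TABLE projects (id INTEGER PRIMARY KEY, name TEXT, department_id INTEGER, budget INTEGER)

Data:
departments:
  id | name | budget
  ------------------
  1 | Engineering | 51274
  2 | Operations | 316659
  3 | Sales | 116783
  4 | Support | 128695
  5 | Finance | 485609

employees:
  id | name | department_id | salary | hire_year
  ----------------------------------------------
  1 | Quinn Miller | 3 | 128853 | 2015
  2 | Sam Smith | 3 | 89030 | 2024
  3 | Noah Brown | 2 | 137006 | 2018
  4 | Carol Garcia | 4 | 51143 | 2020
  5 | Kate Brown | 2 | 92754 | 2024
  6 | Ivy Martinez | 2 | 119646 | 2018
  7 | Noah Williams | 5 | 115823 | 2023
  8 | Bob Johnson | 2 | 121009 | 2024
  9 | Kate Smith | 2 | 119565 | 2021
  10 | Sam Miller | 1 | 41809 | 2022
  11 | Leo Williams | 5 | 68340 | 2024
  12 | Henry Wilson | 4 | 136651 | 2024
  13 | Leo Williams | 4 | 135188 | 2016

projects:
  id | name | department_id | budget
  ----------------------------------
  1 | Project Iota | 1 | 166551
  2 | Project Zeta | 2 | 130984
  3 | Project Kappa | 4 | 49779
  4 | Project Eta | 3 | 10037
SELECT MIN(hire_year) FROM employees

Execution result:
2015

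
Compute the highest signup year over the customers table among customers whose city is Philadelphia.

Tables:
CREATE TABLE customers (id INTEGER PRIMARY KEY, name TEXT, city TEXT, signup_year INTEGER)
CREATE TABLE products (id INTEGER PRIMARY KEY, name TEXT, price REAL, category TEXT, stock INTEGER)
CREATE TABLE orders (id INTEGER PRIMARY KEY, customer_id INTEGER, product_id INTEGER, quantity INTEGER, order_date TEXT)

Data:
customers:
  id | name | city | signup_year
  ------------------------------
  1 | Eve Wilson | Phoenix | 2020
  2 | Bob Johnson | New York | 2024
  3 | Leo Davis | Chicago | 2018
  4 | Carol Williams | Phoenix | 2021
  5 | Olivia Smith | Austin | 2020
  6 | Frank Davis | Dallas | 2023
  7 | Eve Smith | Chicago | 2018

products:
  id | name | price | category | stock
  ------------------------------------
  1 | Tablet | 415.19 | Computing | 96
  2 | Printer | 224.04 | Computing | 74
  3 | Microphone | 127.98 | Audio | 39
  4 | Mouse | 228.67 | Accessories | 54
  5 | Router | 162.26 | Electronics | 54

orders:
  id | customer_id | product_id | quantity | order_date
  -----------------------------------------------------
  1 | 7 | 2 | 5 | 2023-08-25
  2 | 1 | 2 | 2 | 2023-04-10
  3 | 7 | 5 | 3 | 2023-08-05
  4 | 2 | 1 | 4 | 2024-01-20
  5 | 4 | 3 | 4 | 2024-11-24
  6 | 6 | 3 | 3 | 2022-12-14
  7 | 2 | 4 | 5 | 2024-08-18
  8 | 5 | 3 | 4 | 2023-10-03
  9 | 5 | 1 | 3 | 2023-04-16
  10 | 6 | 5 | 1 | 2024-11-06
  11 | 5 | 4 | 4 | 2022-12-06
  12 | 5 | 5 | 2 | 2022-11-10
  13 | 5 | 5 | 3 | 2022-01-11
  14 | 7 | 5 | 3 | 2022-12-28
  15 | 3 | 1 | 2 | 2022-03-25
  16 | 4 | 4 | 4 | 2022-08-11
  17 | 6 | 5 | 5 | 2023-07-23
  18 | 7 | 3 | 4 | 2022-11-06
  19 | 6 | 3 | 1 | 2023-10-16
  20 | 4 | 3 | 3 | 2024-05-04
SELECT MAX(signup_year) FROM customers WHERE city = 'Philadelphia'

Execution result:
NULL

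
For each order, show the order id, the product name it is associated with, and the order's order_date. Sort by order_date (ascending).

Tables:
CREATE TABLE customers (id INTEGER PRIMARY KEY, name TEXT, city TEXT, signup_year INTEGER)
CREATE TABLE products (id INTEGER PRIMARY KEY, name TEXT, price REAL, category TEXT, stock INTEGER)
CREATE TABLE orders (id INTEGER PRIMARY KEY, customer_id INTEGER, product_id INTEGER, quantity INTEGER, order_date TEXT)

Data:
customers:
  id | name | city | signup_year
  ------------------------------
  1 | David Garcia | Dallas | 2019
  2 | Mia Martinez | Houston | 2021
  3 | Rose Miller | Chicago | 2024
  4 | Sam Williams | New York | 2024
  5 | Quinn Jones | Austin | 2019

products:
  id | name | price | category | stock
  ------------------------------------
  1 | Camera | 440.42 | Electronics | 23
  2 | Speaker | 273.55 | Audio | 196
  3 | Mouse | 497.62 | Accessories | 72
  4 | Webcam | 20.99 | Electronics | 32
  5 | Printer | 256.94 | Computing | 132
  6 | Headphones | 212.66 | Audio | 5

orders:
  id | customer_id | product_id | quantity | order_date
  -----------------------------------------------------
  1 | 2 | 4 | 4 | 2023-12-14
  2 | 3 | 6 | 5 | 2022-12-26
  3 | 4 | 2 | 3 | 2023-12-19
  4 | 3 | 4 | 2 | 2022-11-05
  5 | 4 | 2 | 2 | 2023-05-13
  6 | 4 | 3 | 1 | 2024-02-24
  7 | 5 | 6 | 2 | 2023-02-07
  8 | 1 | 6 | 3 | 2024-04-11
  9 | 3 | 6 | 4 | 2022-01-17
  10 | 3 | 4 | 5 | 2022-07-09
SELECT c.id, p.name AS product, c.order_date FROM orders c JOIN products p ON c.product_id = p.id ORDER BY c.order_date ASC

Execution result:
id | product | order_date
9 | Headphones | 2022-01-17
10 | Webcam | 2022-07-09
4 | Webcam | 2022-11-05
2 | Headphones | 2022-12-26
7 | Headphones | 2023-02-07
5 | Speaker | 2023-05-13
1 | Webcam | 2023-12-14
3 | Speaker | 2023-12-19
6 | Mouse | 2024-02-24
8 | Headphones | 2024-04-11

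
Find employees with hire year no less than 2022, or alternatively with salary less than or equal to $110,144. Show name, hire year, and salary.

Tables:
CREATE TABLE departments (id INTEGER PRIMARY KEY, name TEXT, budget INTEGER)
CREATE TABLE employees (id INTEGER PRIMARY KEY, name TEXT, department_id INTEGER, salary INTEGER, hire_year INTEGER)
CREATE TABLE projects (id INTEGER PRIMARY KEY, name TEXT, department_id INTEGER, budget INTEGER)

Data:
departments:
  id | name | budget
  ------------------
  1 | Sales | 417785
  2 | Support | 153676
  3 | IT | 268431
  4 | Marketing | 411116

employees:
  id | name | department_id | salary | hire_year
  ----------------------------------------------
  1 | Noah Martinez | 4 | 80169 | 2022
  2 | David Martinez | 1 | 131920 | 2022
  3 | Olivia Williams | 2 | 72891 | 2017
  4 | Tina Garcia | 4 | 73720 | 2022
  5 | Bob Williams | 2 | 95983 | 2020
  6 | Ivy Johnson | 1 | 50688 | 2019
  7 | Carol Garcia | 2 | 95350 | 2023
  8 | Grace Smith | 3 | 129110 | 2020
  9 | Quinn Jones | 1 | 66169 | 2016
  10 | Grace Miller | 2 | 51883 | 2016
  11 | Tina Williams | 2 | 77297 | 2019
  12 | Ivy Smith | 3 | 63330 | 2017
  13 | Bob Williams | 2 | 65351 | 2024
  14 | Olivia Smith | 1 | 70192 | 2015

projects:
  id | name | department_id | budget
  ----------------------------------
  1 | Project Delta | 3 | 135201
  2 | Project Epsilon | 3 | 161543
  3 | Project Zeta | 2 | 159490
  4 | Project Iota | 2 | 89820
SELECT name, hire_year, salary FROM employees WHERE hire_year >= 2022 OR salary <= 110144

Execution result:
name | hire_year | salary
Noah Martinez | 2022 | 80169
David Martinez | 2022 | 131920
Olivia Williams | 2017 | 72891
Tina Garcia | 2022 | 73720
Bob Williams | 2020 | 95983
Ivy Johnson | 2019 | 50688
Carol Garcia | 2023 | 95350
Quinn Jones | 2016 | 66169
Grace Miller | 2016 | 51883
Tina Williams | 2019 | 77297
Ivy Smith | 2017 | 63330
Bob Williams | 2024 | 65351
Olivia Smith | 2015 | 70192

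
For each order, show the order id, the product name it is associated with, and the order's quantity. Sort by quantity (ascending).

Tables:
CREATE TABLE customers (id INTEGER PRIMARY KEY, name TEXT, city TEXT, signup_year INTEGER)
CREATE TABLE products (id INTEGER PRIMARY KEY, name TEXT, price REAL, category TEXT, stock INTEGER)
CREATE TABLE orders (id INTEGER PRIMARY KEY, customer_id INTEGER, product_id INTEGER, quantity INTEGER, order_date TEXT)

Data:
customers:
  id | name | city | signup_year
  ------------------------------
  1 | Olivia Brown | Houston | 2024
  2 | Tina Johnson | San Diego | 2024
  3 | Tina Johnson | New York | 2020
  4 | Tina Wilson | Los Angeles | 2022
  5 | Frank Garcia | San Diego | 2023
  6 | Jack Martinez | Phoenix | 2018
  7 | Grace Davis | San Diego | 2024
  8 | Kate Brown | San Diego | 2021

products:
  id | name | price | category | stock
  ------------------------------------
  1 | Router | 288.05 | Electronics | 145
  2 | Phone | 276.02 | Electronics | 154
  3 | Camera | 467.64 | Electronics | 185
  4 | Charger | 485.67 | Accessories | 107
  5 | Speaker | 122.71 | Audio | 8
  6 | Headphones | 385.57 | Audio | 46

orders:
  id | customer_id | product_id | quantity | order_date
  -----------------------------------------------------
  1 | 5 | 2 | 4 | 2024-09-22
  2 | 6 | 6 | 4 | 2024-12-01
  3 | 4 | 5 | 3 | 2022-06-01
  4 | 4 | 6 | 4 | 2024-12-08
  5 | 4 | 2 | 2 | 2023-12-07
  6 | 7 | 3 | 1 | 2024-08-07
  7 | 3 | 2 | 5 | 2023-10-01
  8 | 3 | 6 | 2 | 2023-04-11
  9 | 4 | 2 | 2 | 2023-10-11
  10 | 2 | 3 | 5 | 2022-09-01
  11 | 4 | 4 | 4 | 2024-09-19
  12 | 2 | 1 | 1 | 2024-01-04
SELECT c.id, p.name AS product, c.quantity FROM orders c JOIN products p ON c.product_id = p.id ORDER BY c.quantity ASC

Execution result:
id | product | quantity
6 | Camera | 1
12 | Router | 1
5 | Phone | 2
8 | Headphones | 2
9 | Phone | 2
3 | Speaker | 3
1 | Phone | 4
2 | Headphones | 4
4 | Headphones | 4
11 | Charger | 4
7 | Phone | 5
10 | Camera | 5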